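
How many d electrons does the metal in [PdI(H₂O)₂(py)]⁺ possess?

Each iodide is −1; water is neutral; pyridine is neutral; balancing the +1 overall charge requires Pd(II).
Pd sits in group 10, so the d-electron count is 10 − 2 = 8.

d8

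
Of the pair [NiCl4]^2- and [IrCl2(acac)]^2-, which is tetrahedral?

[NiCl4]^2-

For [NiCl4]^2-: Ligand charges: each chloride is −1. With an overall charge of −2 the nickel centre must be in the +2 oxidation state. Group 10 minus oxidation state 2 gives a d⁸ configuration. Chloride is a weak-field ligand. With weak-field ligands the CFSE gain from square planar is small, so a 3d d⁸ ion takes the sterically preferred tetrahedral geometry. → tetrahedral.
For [IrCl2(acac)]^2-: Ligand charges: each chloride is −1; each acetylacetonate is −1. With an overall charge of −2 the iridium centre must be in the +1 oxidation state. Iridium is a group-9 element; Ir(I) is therefore d⁸. A 5d d⁸ ion has a large crystal-field splitting; square planar leaves the high-energy d_{x²−y²} orbital empty and maximises CFSE. → square planar.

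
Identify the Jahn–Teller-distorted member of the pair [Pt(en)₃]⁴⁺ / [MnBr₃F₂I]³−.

[MnBr₃F₂I]³−

[Pt(en)₃]⁴⁺: Ligand charges: ethylenediamine is neutral. With an overall charge of +4 the platinum centre must be in the +4 oxidation state. Pt sits in group 10, so the d-electron count is 10 − 4 = 6. A 5d ion has a large Δₒ and is invariably low-spin. The d⁶ configuration leaves the e_g set evenly filled (or empty) — no strong Jahn–Teller driving force.
[MnBr₃F₂I]³−: Ligand charges: each bromide is −1; each fluoride is −1; each iodide is −1. With an overall charge of −3 the manganese centre must be in the +3 oxidation state. Manganese is a group-7 element; Mn(III) is therefore d⁴. Bromide, fluoride, and iodide are weak-field ligands for a first-row metal, so the complex is high-spin. The t₂g³e_g¹ (high-spin) configuration has an unevenly filled e_g set; the Jahn–Teller theorem predicts a tetragonal distortion (typically axial elongation) to lift the degeneracy.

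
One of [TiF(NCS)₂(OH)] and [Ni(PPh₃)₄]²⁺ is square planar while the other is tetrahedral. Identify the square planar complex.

For [TiF(NCS)₂(OH)]: Each fluoride is −1; each isothiocyanate is −1; each hydroxide is −1; balancing the 0 overall charge requires Ti(IV). Ti sits in group 4, so the d-electron count is 4 − 4 = 0. A d⁰ ion has no crystal-field stabilisation preference between square planar and tetrahedral, so four ligands adopt the sterically favoured tetrahedral geometry. → tetrahedral.
For [Ni(PPh₃)₄]²⁺: Ligand charges: triphenylphosphine is neutral. With an overall charge of +2 the nickel centre must be in the +2 oxidation state. Ni sits in group 10, so the d-electron count is 10 − 2 = 8. Triphenylphosphine is a strong-field ligand (high in the spectrochemical series). A 3d d⁸ ion with strong-field ligands gains enough CFSE to favour square planar over tetrahedral. → square planar.

[Ni(PPh₃)₄]²⁺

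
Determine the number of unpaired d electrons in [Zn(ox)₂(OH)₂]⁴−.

Summing ligand charges against the −4 overall charge gives an oxidation state of +2 for zinc.
Zn sits in group 12, so the d-electron count is 12 − 2 = 10.
Counting donor atoms: 2×oxalate (bidentate) → 4 donors; 2×hydroxide (monodentate) → 2 donors. Coordination number = 6.
In an octahedral field the d¹⁰ configuration is t₂g⁶e_g⁴, giving 0 unpaired electrons.

0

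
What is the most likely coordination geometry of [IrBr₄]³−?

Each bromide is −1; balancing the −3 overall charge requires Ir(I).
Group 9 minus oxidation state 1 gives a d⁸ configuration.
Coordination number: 4.
A 5d d⁸ ion has a large crystal-field splitting; square planar leaves the high-energy d_{x²−y²} orbital empty and maximises CFSE.

square planar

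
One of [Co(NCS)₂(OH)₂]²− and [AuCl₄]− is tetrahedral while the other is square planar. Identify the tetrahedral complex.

[Co(NCS)₂(OH)₂]²−

For [Co(NCS)₂(OH)₂]²−: Ligand charges: each isothiocyanate is −1; each hydroxide is −1. With an overall charge of −2 the cobalt centre must be in the +2 oxidation state. Group 9 minus oxidation state 2 gives a d⁷ configuration. For a high-spin 3d d⁷ ion with weak-field ligands the small Δₜ gives little square-planar CFSE advantage, so four ligands adopt the sterically favoured tetrahedral geometry. → tetrahedral.
For [AuCl₄]−: Ligand charges: each chloride is −1. With an overall charge of −1 the gold centre must be in the +3 oxidation state. Gold is a group-11 element; Au(III) is therefore d⁸. A 5d d⁸ ion has a large crystal-field splitting; square planar leaves the high-energy d_{x²−y²} orbital empty and maximises CFSE. → square planar.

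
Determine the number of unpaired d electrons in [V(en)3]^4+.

Summing ligand charges against the +4 overall charge gives an oxidation state of +4 for vanadium.
Vanadium is a group-5 element; V(IV) is therefore d¹.
Counting donor atoms: 3×ethylenediamine (bidentate) → 6 donors. Coordination number = 6.
In an octahedral field the d¹ configuration is t₂g¹e_g⁰ (only one arrangement possible), giving 1 unpaired electron.

1 unpaired electron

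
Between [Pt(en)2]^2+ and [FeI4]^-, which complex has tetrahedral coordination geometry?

[FeI4]^-

For [Pt(en)2]^2+: Ligand charges: ethylenediamine is neutral. With an overall charge of +2 the platinum centre must be in the +2 oxidation state. Platinum is a group-10 element; Pt(II) is therefore d⁸. A 5d d⁸ ion has a large crystal-field splitting; square planar leaves the high-energy d_{x²−y²} orbital empty and maximises CFSE. → square planar.
For [FeI4]^-: Each iodide is −1; balancing the −1 overall charge requires Fe(III). Fe sits in group 8, so the d-electron count is 8 − 3 = 5. A high-spin d⁵ ion has zero CFSE in either geometry, so four ligands adopt the sterically favoured tetrahedral geometry. → tetrahedral.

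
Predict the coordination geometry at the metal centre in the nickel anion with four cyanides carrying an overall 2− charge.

square planar

Ligand charges: each cyanide is −1. With an overall charge of −2 the nickel centre must be in the +2 oxidation state.
Group 10 minus oxidation state 2 gives a d⁸ configuration.
Coordination number: 4.
Cyanide is a strong-field ligand (high in the spectrochemical series).
A 3d d⁸ ion with strong-field ligands gains enough CFSE to favour square planar over tetrahedral.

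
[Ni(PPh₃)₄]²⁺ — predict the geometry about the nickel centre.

square planar

Triphenylphosphine is neutral; balancing the +2 overall charge requires Ni(II).
Nickel is a group-10 element; Ni(II) is therefore d⁸.
With 4 monodentate ligands the coordination number is 4.
Triphenylphosphine is a strong-field ligand (high in the spectrochemical series).
A 3d d⁸ ion with strong-field ligands gains enough CFSE to favour square planar over tetrahedral.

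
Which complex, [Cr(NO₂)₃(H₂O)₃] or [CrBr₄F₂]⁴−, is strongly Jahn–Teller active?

[Cr(NO₂)₃(H₂O)₃]: Each nitro (N-bound nitrite) is −1; water is neutral; balancing the 0 overall charge requires Cr(III). Chromium is a group-6 element; Cr(III) is therefore d³. The d³ configuration leaves the e_g set evenly filled (or empty) — no strong Jahn–Teller driving force.
[CrBr₄F₂]⁴−: Each bromide is −1; each fluoride is −1; balancing the −4 overall charge requires Cr(II). Cr sits in group 6, so the d-electron count is 6 − 2 = 4. Bromide and fluoride are weak-field ligands for a first-row metal, so the complex is high-spin. The t₂g³e_g¹ (high-spin) configuration has an unevenly filled e_g set; the Jahn–Teller theorem predicts a tetragonal distortion (typically axial elongation) to lift the degeneracy.

[CrBr₄F₂]⁴−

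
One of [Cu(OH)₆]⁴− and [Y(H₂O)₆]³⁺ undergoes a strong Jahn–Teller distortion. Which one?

[Cu(OH)₆]⁴−

[Cu(OH)₆]⁴−: Ligand charges: each hydroxide is −1. With an overall charge of −4 the copper centre must be in the +2 oxidation state. Copper is a group-11 element; Cu(II) is therefore d⁹. The t₂g⁶e_g³ configuration has an unevenly filled e_g set; the Jahn–Teller theorem predicts a tetragonal distortion (typically axial elongation) to lift the degeneracy.
[Y(H₂O)₆]³⁺: Summing ligand charges against the +3 overall charge gives an oxidation state of +3 for yttrium. Y sits in group 3, so the d-electron count is 3 − 3 = 0. The d⁰ configuration leaves the e_g set evenly filled (or empty) — no strong Jahn–Teller driving force.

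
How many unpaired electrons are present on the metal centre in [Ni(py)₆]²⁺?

Pyridine is neutral; balancing the +2 overall charge requires Ni(II).
Ni sits in group 10, so the d-electron count is 10 − 2 = 8.
In an octahedral field the d⁸ configuration is t₂g⁶e_g² (only one arrangement possible), giving 2 unpaired electrons.

2 unpaired electrons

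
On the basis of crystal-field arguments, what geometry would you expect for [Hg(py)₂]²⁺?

Pyridine is neutral; balancing the +2 overall charge requires Hg(II).
Mercury is a group-12 element; Hg(II) is therefore d¹⁰.
With 2 monodentate ligands the coordination number is 2.
A d¹⁰ ion with only two ligands adopts a linear arrangement (sp hybridisation; no CFSE preference).

linear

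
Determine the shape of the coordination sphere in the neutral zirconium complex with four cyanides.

Each cyanide is −1; balancing the 0 overall charge requires Zr(IV).
Group 4 minus oxidation state 4 gives a d⁰ configuration.
Coordination number: 4.
A d⁰ ion has no crystal-field stabilisation preference between square planar and tetrahedral, so four ligands adopt the sterically favoured tetrahedral geometry.

tetrahedral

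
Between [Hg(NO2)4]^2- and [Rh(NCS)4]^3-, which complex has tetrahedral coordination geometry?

For [Hg(NO2)4]^2-: Summing ligand charges against the −2 overall charge gives an oxidation state of +2 for mercury. Group 12 minus oxidation state 2 gives a d¹⁰ configuration. A d¹⁰ ion has no crystal-field stabilisation preference between square planar and tetrahedral, so four ligands adopt the sterically favoured tetrahedral geometry. → tetrahedral.
For [Rh(NCS)4]^3-: Each isothiocyanate is −1; balancing the −3 overall charge requires Rh(I). Rh sits in group 9, so the d-electron count is 9 − 1 = 8. A 4d d⁸ ion has a large crystal-field splitting; square planar leaves the high-energy d_{x²−y²} orbital empty and maximises CFSE. → square planar.

[Hg(NO2)4]^2-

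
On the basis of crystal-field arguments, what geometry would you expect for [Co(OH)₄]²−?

Ligand charges: each hydroxide is −1. With an overall charge of −2 the cobalt centre must be in the +2 oxidation state.
Co sits in group 9, so the d-electron count is 9 − 2 = 7.
Coordination number: 4.
Hydroxide is a weak-field ligand.
For a high-spin 3d d⁷ ion with weak-field ligands the small Δₜ gives little square-planar CFSE advantage, so four ligands adopt the sterically favoured tetrahedral geometry.

tetrahedral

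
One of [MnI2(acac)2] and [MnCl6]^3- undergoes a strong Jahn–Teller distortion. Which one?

[MnCl6]^3-

[MnI2(acac)2]: Summing ligand charges against the 0 overall charge gives an oxidation state of +4 for manganese. Mn sits in group 7, so the d-electron count is 7 − 4 = 3. The d³ configuration leaves the e_g set evenly filled (or empty) — no strong Jahn–Teller driving force.
[MnCl6]^3-: Ligand charges: each chloride is −1. With an overall charge of −3 the manganese centre must be in the +3 oxidation state. Mn sits in group 7, so the d-electron count is 7 − 3 = 4. Chloride is a weak-field ligand for a first-row metal, so the complex is high-spin. The t₂g³e_g¹ (high-spin) configuration has an unevenly filled e_g set; the Jahn–Teller theorem predicts a tetragonal distortion (typically axial elongation) to lift the degeneracy.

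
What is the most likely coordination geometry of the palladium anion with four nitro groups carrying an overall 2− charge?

Ligand charges: each nitro (N-bound nitrite) is −1. With an overall charge of −2 the palladium centre must be in the +2 oxidation state.
Palladium is a group-10 element; Pd(II) is therefore d⁸.
Coordination number: 4.
A 4d d⁸ ion has a large crystal-field splitting; square planar leaves the high-energy d_{x²−y²} orbital empty and maximises CFSE.

square planar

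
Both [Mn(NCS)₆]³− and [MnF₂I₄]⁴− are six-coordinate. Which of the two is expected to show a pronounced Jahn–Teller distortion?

[Mn(NCS)₆]³−: Each isothiocyanate is −1; balancing the −3 overall charge requires Mn(III). Mn sits in group 7, so the d-electron count is 7 − 3 = 4. Isothiocyanate is a weak-field ligand for a first-row metal, so the complex is high-spin. The t₂g³e_g¹ (high-spin) configuration has an unevenly filled e_g set; the Jahn–Teller theorem predicts a tetragonal distortion (typically axial elongation) to lift the degeneracy.
[MnF₂I₄]⁴−: Each fluoride is −1; each iodide is −1; balancing the −4 overall charge requires Mn(II). Manganese is a group-7 element; Mn(II) is therefore d⁵. Fluoride and iodide are weak-field ligands for a first-row metal, so the complex is high-spin. The d⁵ configuration leaves the e_g set evenly filled (or empty) — no strong Jahn–Teller driving force.

[Mn(NCS)₆]³−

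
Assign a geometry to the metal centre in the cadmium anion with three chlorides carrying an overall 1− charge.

trigonal planar

Each chloride is −1; balancing the −1 overall charge requires Cd(II).
Cadmium is a group-12 element; Cd(II) is therefore d¹⁰.
Coordination number: 3.
Three ligands around a d¹⁰ centre minimise repulsion in a trigonal-planar arrangement.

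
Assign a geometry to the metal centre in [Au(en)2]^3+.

Ligand charges: ethylenediamine is neutral. With an overall charge of +3 the gold centre must be in the +3 oxidation state.
Group 11 minus oxidation state 3 gives a d⁸ configuration.
Counting donor atoms: 2×ethylenediamine (bidentate) → 4 donors. Coordination number = 4.
A 5d d⁸ ion has a large crystal-field splitting; square planar leaves the high-energy d_{x²−y²} orbital empty and maximises CFSE.

square planar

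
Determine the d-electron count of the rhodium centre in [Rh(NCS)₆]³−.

d⁶

Ligand charges: each isothiocyanate is −1. With an overall charge of −3 the rhodium centre must be in the +3 oxidation state.
Group 9 minus oxidation state 3 gives a d⁶ configuration.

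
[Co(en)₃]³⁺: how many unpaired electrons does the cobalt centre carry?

0

Ligand charges: ethylenediamine is neutral. With an overall charge of +3 the cobalt centre must be in the +3 oxidation state.
Co sits in group 9, so the d-electron count is 9 − 3 = 6.
Counting donor atoms: 3×ethylenediamine (bidentate) → 6 donors. Coordination number = 6.
The spin state decides the count: Co(III) has an exceptionally large octahedral splitting and is low-spin with essentially every ligand except fluoride.
An octahedral low-spin d⁶ ion is t₂g⁶e_g⁰, giving 0 unpaired electrons.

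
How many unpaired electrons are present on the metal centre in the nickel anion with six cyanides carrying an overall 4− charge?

Each cyanide is −1; balancing the −4 overall charge requires Ni(II).
Nickel is a group-10 element; Ni(II) is therefore d⁸.
In an octahedral field the d⁸ configuration is t₂g⁶e_g² (only one arrangement possible), giving 2 unpaired electrons.

2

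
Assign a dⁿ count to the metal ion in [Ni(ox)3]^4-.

d8

Ligand charges: each oxalate is −2. With an overall charge of −4 the nickel centre must be in the +2 oxidation state.
Nickel is a group-10 element; Ni(II) is therefore d⁸.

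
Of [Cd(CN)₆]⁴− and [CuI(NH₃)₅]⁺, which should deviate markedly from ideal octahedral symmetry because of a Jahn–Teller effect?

[CuI(NH₃)₅]⁺

[Cd(CN)₆]⁴−: Each cyanide is −1; balancing the −4 overall charge requires Cd(II). Group 12 minus oxidation state 2 gives a d¹⁰ configuration. The d¹⁰ configuration leaves the e_g set evenly filled (or empty) — no strong Jahn–Teller driving force.
[CuI(NH₃)₅]⁺: Summing ligand charges against the +1 overall charge gives an oxidation state of +2 for copper. Copper is a group-11 element; Cu(II) is therefore d⁹. The t₂g⁶e_g³ configuration has an unevenly filled e_g set; the Jahn–Teller theorem predicts a tetragonal distortion (typically axial elongation) to lift the degeneracy.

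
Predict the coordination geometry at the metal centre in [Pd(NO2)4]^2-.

square planar

Ligand charges: each nitro (N-bound nitrite) is −1. With an overall charge of −2 the palladium centre must be in the +2 oxidation state.
Palladium is a group-10 element; Pd(II) is therefore d⁸.
Coordination number: 4.
A 4d d⁸ ion has a large crystal-field splitting; square planar leaves the high-energy d_{x²−y²} orbital empty and maximises CFSE.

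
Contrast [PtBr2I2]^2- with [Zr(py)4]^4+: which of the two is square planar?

[PtBr2I2]^2-

For [PtBr2I2]^2-: Each bromide is −1; each iodide is −1; balancing the −2 overall charge requires Pt(II). Platinum is a group-10 element; Pt(II) is therefore d⁸. A 5d d⁸ ion has a large crystal-field splitting; square planar leaves the high-energy d_{x²−y²} orbital empty and maximises CFSE. → square planar.
For [Zr(py)4]^4+: Ligand charges: pyridine is neutral. With an overall charge of +4 the zirconium centre must be in the +4 oxidation state. Zr sits in group 4, so the d-electron count is 4 − 4 = 0. A d⁰ ion has no crystal-field stabilisation preference between square planar and tetrahedral, so four ligands adopt the sterically favoured tetrahedral geometry. → tetrahedral.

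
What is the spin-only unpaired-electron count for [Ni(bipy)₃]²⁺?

2

Summing ligand charges against the +2 overall charge gives an oxidation state of +2 for nickel.
Group 10 minus oxidation state 2 gives a d⁸ configuration.
Counting donor atoms: 3×2,2′-bipyridine (bidentate) → 6 donors. Coordination number = 6.
In an octahedral field the d⁸ configuration is t₂g⁶e_g² (only one arrangement possible), giving 2 unpaired electrons.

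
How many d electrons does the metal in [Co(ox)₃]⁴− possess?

Summing ligand charges against the −4 overall charge gives an oxidation state of +2 for cobalt.
Cobalt is a group-9 element; Co(II) is therefore d⁷.

d7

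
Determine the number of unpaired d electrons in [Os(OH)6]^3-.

Each hydroxide is −1; balancing the −3 overall charge requires Os(III).
Osmium is a group-8 element; Os(III) is therefore d⁵.
The spin state decides the count: a 5d ion has a large Δₒ and is invariably low-spin.
An octahedral low-spin d⁵ ion is t₂g⁵e_g⁰, giving 1 unpaired electron.

1 unpaired electron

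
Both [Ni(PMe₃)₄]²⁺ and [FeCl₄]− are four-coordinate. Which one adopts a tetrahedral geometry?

For [Ni(PMe₃)₄]²⁺: Ligand charges: trimethylphosphine is neutral. With an overall charge of +2 the nickel centre must be in the +2 oxidation state. Group 10 minus oxidation state 2 gives a d⁸ configuration. Trimethylphosphine is a strong-field ligand (high in the spectrochemical series). A 3d d⁸ ion with strong-field ligands gains enough CFSE to favour square planar over tetrahedral. → square planar.
For [FeCl₄]−: Ligand charges: each chloride is −1. With an overall charge of −1 the iron centre must be in the +3 oxidation state. Fe sits in group 8, so the d-electron count is 8 − 3 = 5. A high-spin d⁵ ion has zero CFSE in either geometry, so four ligands adopt the sterically favoured tetrahedral geometry. → tetrahedral.

[FeCl₄]−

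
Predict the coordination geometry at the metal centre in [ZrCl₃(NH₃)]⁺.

Each chloride is −1; ammonia is neutral; balancing the +1 overall charge requires Zr(IV).
Group 4 minus oxidation state 4 gives a d⁰ configuration.
Coordination number: 4.
A d⁰ ion has no crystal-field stabilisation preference between square planar and tetrahedral, so four ligands adopt the sterically favoured tetrahedral geometry.

tetrahedral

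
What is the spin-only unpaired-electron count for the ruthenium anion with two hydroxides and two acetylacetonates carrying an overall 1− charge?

1

Ligand charges: each hydroxide is −1; each acetylacetonate is −1. With an overall charge of −1 the ruthenium centre must be in the +3 oxidation state.
Group 8 minus oxidation state 3 gives a d⁵ configuration.
Counting donor atoms: 2×hydroxide (monodentate) → 2 donors; 2×acetylacetonate (bidentate) → 4 donors. Coordination number = 6.
The spin state decides the count: a 4d ion has a large Δₒ and is invariably low-spin.
An octahedral low-spin d⁵ ion is t₂g⁵e_g⁰, giving 1 unpaired electron.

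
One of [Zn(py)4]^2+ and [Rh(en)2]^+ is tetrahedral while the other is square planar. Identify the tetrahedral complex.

For [Zn(py)4]^2+: Ligand charges: pyridine is neutral. With an overall charge of +2 the zinc centre must be in the +2 oxidation state. Zn sits in group 12, so the d-electron count is 12 − 2 = 10. A d¹⁰ ion has no crystal-field stabilisation preference between square planar and tetrahedral, so four ligands adopt the sterically favoured tetrahedral geometry. → tetrahedral.
For [Rh(en)2]^+: Ligand charges: ethylenediamine is neutral. With an overall charge of +1 the rhodium centre must be in the +1 oxidation state. Rhodium is a group-9 element; Rh(I) is therefore d⁸. A 4d d⁸ ion has a large crystal-field splitting; square planar leaves the high-energy d_{x²−y²} orbital empty and maximises CFSE. → square planar.

[Zn(py)4]^2+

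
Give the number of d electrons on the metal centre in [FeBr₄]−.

Ligand charges: each bromide is −1. With an overall charge of −1 the iron centre must be in the +3 oxidation state.
Group 8 minus oxidation state 3 gives a d⁵ configuration.

d⁵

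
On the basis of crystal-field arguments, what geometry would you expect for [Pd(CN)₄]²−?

square planar

Each cyanide is −1; balancing the −2 overall charge requires Pd(II).
Palladium is a group-10 element; Pd(II) is therefore d⁸.
Coordination number: 4.
A 4d d⁸ ion has a large crystal-field splitting; square planar leaves the high-energy d_{x²−y²} orbital empty and maximises CFSE.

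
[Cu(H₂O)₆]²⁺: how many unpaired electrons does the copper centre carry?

Summing ligand charges against the +2 overall charge gives an oxidation state of +2 for copper.
Group 11 minus oxidation state 2 gives a d⁹ configuration.
In an octahedral field the d⁹ configuration is t₂g⁶e_g³ (only one arrangement possible), giving 1 unpaired electron.

1 unpaired electron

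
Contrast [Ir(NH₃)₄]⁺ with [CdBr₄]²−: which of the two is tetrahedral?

For [Ir(NH₃)₄]⁺: Summing ligand charges against the +1 overall charge gives an oxidation state of +1 for iridium. Ir sits in group 9, so the d-electron count is 9 − 1 = 8. A 5d d⁸ ion has a large crystal-field splitting; square planar leaves the high-energy d_{x²−y²} orbital empty and maximises CFSE. → square planar.
For [CdBr₄]²−: Summing ligand charges against the −2 overall charge gives an oxidation state of +2 for cadmium. Group 12 minus oxidation state 2 gives a d¹⁰ configuration. A d¹⁰ ion has no crystal-field stabilisation preference between square planar and tetrahedral, so four ligands adopt the sterically favoured tetrahedral geometry. → tetrahedral.

[CdBr₄]²−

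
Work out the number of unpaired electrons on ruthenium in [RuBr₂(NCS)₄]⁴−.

Summing ligand charges against the −4 overall charge gives an oxidation state of +2 for ruthenium.
Ruthenium is a group-8 element; Ru(II) is therefore d⁶.
The spin state decides the count: a 4d ion has a large Δₒ and is invariably low-spin.
An octahedral low-spin d⁶ ion is t₂g⁶e_g⁰, giving 0 unpaired electrons.

0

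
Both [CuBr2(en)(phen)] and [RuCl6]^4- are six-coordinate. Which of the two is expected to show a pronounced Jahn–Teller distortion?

[CuBr2(en)(phen)]

[CuBr2(en)(phen)]: Summing ligand charges against the 0 overall charge gives an oxidation state of +2 for copper. Copper is a group-11 element; Cu(II) is therefore d⁹. The t₂g⁶e_g³ configuration has an unevenly filled e_g set; the Jahn–Teller theorem predicts a tetragonal distortion (typically axial elongation) to lift the degeneracy.
[RuCl6]^4-: Each chloride is −1; balancing the −4 overall charge requires Ru(II). Group 8 minus oxidation state 2 gives a d⁶ configuration. A 4d ion has a large Δₒ and is invariably low-spin. The d⁶ configuration leaves the e_g set evenly filled (or empty) — no strong Jahn–Teller driving force.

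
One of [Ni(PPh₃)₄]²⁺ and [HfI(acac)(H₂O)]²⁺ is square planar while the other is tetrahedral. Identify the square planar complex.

For [Ni(PPh₃)₄]²⁺: Ligand charges: triphenylphosphine is neutral. With an overall charge of +2 the nickel centre must be in the +2 oxidation state. Group 10 minus oxidation state 2 gives a d⁸ configuration. Triphenylphosphine is a strong-field ligand (high in the spectrochemical series). A 3d d⁸ ion with strong-field ligands gains enough CFSE to favour square planar over tetrahedral. → square planar.
For [HfI(acac)(H₂O)]²⁺: Ligand charges: each iodide is −1; each acetylacetonate is −1; water is neutral. With an overall charge of +2 the hafnium centre must be in the +4 oxidation state. Hafnium is a group-4 element; Hf(IV) is therefore d⁰. A d⁰ ion has no crystal-field stabilisation preference between square planar and tetrahedral, so four ligands adopt the sterically favoured tetrahedral geometry. → tetrahedral.

[Ni(PPh₃)₄]²⁺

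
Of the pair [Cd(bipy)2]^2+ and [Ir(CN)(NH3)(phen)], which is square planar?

[Ir(CN)(NH3)(phen)]

For [Cd(bipy)2]^2+: 2,2′-bipyridine is neutral; balancing the +2 overall charge requires Cd(II). Cadmium is a group-12 element; Cd(II) is therefore d¹⁰. A d¹⁰ ion has no crystal-field stabilisation preference between square planar and tetrahedral, so four ligands adopt the sterically favoured tetrahedral geometry. → tetrahedral.
For [Ir(CN)(NH3)(phen)]: Each cyanide is −1; ammonia is neutral; 1,10-phenanthroline is neutral; balancing the 0 overall charge requires Ir(I). Iridium is a group-9 element; Ir(I) is therefore d⁸. A 5d d⁸ ion has a large crystal-field splitting; square planar leaves the high-energy d_{x²−y²} orbital empty and maximises CFSE. → square planar.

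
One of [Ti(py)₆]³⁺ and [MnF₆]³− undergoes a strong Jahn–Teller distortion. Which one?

[MnF₆]³−

[Ti(py)₆]³⁺: Pyridine is neutral; balancing the +3 overall charge requires Ti(III). Group 4 minus oxidation state 3 gives a d¹ configuration. The d¹ configuration leaves the e_g set evenly filled (or empty) — no strong Jahn–Teller driving force.
[MnF₆]³−: Each fluoride is −1; balancing the −3 overall charge requires Mn(III). Group 7 minus oxidation state 3 gives a d⁴ configuration. Fluoride is a weak-field ligand for a first-row metal, so the complex is high-spin. The t₂g³e_g¹ (high-spin) configuration has an unevenly filled e_g set; the Jahn–Teller theorem predicts a tetragonal distortion (typically axial elongation) to lift the degeneracy.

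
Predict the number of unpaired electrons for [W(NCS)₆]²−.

Ligand charges: each isothiocyanate is −1. With an overall charge of −2 the tungsten centre must be in the +4 oxidation state.
Tungsten is a group-6 element; W(IV) is therefore d².
In an octahedral field the d² configuration is t₂g²e_g⁰ (only one arrangement possible), giving 2 unpaired electrons.

2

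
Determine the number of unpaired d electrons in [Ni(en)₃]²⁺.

Summing ligand charges against the +2 overall charge gives an oxidation state of +2 for nickel.
Nickel is a group-10 element; Ni(II) is therefore d⁸.
Counting donor atoms: 3×ethylenediamine (bidentate) → 6 donors. Coordination number = 6.
In an octahedral field the d⁸ configuration is t₂g⁶e_g² (only one arrangement possible), giving 2 unpaired electrons.

2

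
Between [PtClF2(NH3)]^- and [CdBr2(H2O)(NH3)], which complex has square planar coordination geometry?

For [PtClF2(NH3)]^-: Each chloride is −1; each fluoride is −1; ammonia is neutral; balancing the −1 overall charge requires Pt(II). Platinum is a group-10 element; Pt(II) is therefore d⁸. A 5d d⁸ ion has a large crystal-field splitting; square planar leaves the high-energy d_{x²−y²} orbital empty and maximises CFSE. → square planar.
For [CdBr2(H2O)(NH3)]: Ligand charges: each bromide is −1; water is neutral; ammonia is neutral. With an overall charge of 0 the cadmium centre must be in the +2 oxidation state. Cd sits in group 12, so the d-electron count is 12 − 2 = 10. A d¹⁰ ion has no crystal-field stabilisation preference between square planar and tetrahedral, so four ligands adopt the sterically favoured tetrahedral geometry. → tetrahedral.

[PtClF2(NH3)]^-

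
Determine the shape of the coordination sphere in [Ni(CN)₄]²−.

Ligand charges: each cyanide is −1. With an overall charge of −2 the nickel centre must be in the +2 oxidation state.
Nickel is a group-10 element; Ni(II) is therefore d⁸.
Coordination number: 4.
Cyanide is a strong-field ligand (high in the spectrochemical series).
A 3d d⁸ ion with strong-field ligands gains enough CFSE to favour square planar over tetrahedral.

square planar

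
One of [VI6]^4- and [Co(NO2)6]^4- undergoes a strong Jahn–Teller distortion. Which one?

[VI6]^4-: Summing ligand charges against the −4 overall charge gives an oxidation state of +2 for vanadium. Group 5 minus oxidation state 2 gives a d³ configuration. The d³ configuration leaves the e_g set evenly filled (or empty) — no strong Jahn–Teller driving force.
[Co(NO2)6]^4-: Each nitro (N-bound nitrite) is −1; balancing the −4 overall charge requires Co(II). Cobalt is a group-9 element; Co(II) is therefore d⁷. Nitro (N-bound nitrite) is a strong-field ligand (high in the spectrochemical series) for a first-row metal, so the complex is low-spin. The t₂g⁶e_g¹ (low-spin) configuration has an unevenly filled e_g set; the Jahn–Teller theorem predicts a tetragonal distortion (typically axial elongation) to lift the degeneracy.

[Co(NO2)6]^4-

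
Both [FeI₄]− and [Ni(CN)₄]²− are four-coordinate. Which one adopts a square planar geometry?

For [FeI₄]−: Ligand charges: each iodide is −1. With an overall charge of −1 the iron centre must be in the +3 oxidation state. Iron is a group-8 element; Fe(III) is therefore d⁵. A high-spin d⁵ ion has zero CFSE in either geometry, so four ligands adopt the sterically favoured tetrahedral geometry. → tetrahedral.
For [Ni(CN)₄]²−: Ligand charges: each cyanide is −1. With an overall charge of −2 the nickel centre must be in the +2 oxidation state. Ni sits in group 10, so the d-electron count is 10 − 2 = 8. Cyanide is a strong-field ligand (high in the spectrochemical series). A 3d d⁸ ion with strong-field ligands gains enough CFSE to favour square planar over tetrahedral. → square planar.

[Ni(CN)₄]²−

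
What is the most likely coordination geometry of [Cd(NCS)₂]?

linear

Summing ligand charges against the 0 overall charge gives an oxidation state of +2 for cadmium.
Group 12 minus oxidation state 2 gives a d¹⁰ configuration.
Coordination number: 2.
A d¹⁰ ion with only two ligands adopts a linear arrangement (sp hybridisation; no CFSE preference).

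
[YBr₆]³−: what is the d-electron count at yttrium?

Ligand charges: each bromide is −1. With an overall charge of −3 the yttrium centre must be in the +3 oxidation state.
Y sits in group 3, so the d-electron count is 3 − 3 = 0.

d0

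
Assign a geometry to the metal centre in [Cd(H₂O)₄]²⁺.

tetrahedral

Water is neutral; balancing the +2 overall charge requires Cd(II).
Cadmium is a group-12 element; Cd(II) is therefore d¹⁰.
Coordination number: 4.
A d¹⁰ ion has no crystal-field stabilisation preference between square planar and tetrahedral, so four ligands adopt the sterically favoured tetrahedral geometry.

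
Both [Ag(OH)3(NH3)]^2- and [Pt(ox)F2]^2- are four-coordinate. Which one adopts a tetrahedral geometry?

For [Ag(OH)3(NH3)]^2-: Ligand charges: each hydroxide is −1; ammonia is neutral. With an overall charge of −2 the silver centre must be in the +1 oxidation state. Group 11 minus oxidation state 1 gives a d¹⁰ configuration. A d¹⁰ ion has no crystal-field stabilisation preference between square planar and tetrahedral, so four ligands adopt the sterically favoured tetrahedral geometry. → tetrahedral.
For [Pt(ox)F2]^2-: Ligand charges: each oxalate is −2; each fluoride is −1. With an overall charge of −2 the platinum centre must be in the +2 oxidation state. Platinum is a group-10 element; Pt(II) is therefore d⁸. A 5d d⁸ ion has a large crystal-field splitting; square planar leaves the high-energy d_{x²−y²} orbital empty and maximises CFSE. → square planar.

[Ag(OH)3(NH3)]^2-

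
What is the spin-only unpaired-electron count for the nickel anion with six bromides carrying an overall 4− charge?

2 unpaired electrons

Ligand charges: each bromide is −1. With an overall charge of −4 the nickel centre must be in the +2 oxidation state.
Ni sits in group 10, so the d-electron count is 10 − 2 = 8.
In an octahedral field the d⁸ configuration is t₂g⁶e_g² (only one arrangement possible), giving 2 unpaired electrons.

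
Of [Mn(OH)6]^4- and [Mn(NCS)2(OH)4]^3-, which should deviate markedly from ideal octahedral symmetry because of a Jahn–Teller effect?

[Mn(OH)6]^4-: Each hydroxide is −1; balancing the −4 overall charge requires Mn(II). Manganese is a group-7 element; Mn(II) is therefore d⁵. Hydroxide is a weak-field ligand for a first-row metal, so the complex is high-spin. The d⁵ configuration leaves the e_g set evenly filled (or empty) — no strong Jahn–Teller driving force.
[Mn(NCS)2(OH)4]^3-: Each isothiocyanate is −1; each hydroxide is −1; balancing the −3 overall charge requires Mn(III). Mn sits in group 7, so the d-electron count is 7 − 3 = 4. Hydroxide and isothiocyanate are weak-field ligands for a first-row metal, so the complex is high-spin. The t₂g³e_g¹ (high-spin) configuration has an unevenly filled e_g set; the Jahn–Teller theorem predicts a tetragonal distortion (typically axial elongation) to lift the degeneracy.

[Mn(NCS)2(OH)4]^3-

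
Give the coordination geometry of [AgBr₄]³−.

Ligand charges: each bromide is −1. With an overall charge of −3 the silver centre must be in the +1 oxidation state.
Silver is a group-11 element; Ag(I) is therefore d¹⁰.
Coordination number: 4.
A d¹⁰ ion has no crystal-field stabilisation preference between square planar and tetrahedral, so four ligands adopt the sterically favoured tetrahedral geometry.

tetrahedral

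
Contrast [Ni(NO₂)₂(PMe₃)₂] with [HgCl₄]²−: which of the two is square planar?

[Ni(NO₂)₂(PMe₃)₂]

For [Ni(NO₂)₂(PMe₃)₂]: Summing ligand charges against the 0 overall charge gives an oxidation state of +2 for nickel. Nickel is a group-10 element; Ni(II) is therefore d⁸. Nitro (N-bound nitrite) and trimethylphosphine are strong-field ligands (high in the spectrochemical series). A 3d d⁸ ion with strong-field ligands gains enough CFSE to favour square planar over tetrahedral. → square planar.
For [HgCl₄]²−: Ligand charges: each chloride is −1. With an overall charge of −2 the mercury centre must be in the +2 oxidation state. Group 12 minus oxidation state 2 gives a d¹⁰ configuration. A d¹⁰ ion has no crystal-field stabilisation preference between square planar and tetrahedral, so four ligands adopt the sterically favoured tetrahedral geometry. → tetrahedral.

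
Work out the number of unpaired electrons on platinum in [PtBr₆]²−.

Ligand charges: each bromide is −1. With an overall charge of −2 the platinum centre must be in the +4 oxidation state.
Group 10 minus oxidation state 4 gives a d⁶ configuration.
The spin state decides the count: a 5d ion has a large Δₒ and is invariably low-spin.
An octahedral low-spin d⁶ ion is t₂g⁶e_g⁰, giving 0 unpaired electrons.

0 unpaired electrons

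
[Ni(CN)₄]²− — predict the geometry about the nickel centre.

Ligand charges: each cyanide is −1. With an overall charge of −2 the nickel centre must be in the +2 oxidation state.
Ni sits in group 10, so the d-electron count is 10 − 2 = 8.
With 4 monodentate ligands the coordination number is 4.
Cyanide is a strong-field ligand (high in the spectrochemical series).
A 3d d⁸ ion with strong-field ligands gains enough CFSE to favour square planar over tetrahedral.

square planar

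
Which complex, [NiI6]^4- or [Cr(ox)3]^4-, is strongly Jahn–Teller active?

[NiI6]^4-: Summing ligand charges against the −4 overall charge gives an oxidation state of +2 for nickel. Nickel is a group-10 element; Ni(II) is therefore d⁸. The d⁸ configuration leaves the e_g set evenly filled (or empty) — no strong Jahn–Teller driving force.
[Cr(ox)3]^4-: Ligand charges: each oxalate is −2. With an overall charge of −4 the chromium centre must be in the +2 oxidation state. Cr sits in group 6, so the d-electron count is 6 − 2 = 4. Oxalate is a weak-field ligand for a first-row metal, so the complex is high-spin. The t₂g³e_g¹ (high-spin) configuration has an unevenly filled e_g set; the Jahn–Teller theorem predicts a tetragonal distortion (typically axial elongation) to lift the degeneracy.

[Cr(ox)3]^4-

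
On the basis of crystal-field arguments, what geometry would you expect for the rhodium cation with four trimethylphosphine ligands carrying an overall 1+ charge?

Trimethylphosphine is neutral; balancing the +1 overall charge requires Rh(I).
Rhodium is a group-9 element; Rh(I) is therefore d⁸.
With 4 monodentate ligands the coordination number is 4.
A 4d d⁸ ion has a large crystal-field splitting; square planar leaves the high-energy d_{x²−y²} orbital empty and maximises CFSE.

square planar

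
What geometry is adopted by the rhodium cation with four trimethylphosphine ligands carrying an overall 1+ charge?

Trimethylphosphine is neutral; balancing the +1 overall charge requires Rh(I).
Rhodium is a group-9 element; Rh(I) is therefore d⁸.
With 4 monodentate ligands the coordination number is 4.
A 4d d⁸ ion has a large crystal-field splitting; square planar leaves the high-energy d_{x²−y²} orbital empty and maximises CFSE.

square planar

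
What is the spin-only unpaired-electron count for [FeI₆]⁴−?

4 unpaired electrons

Summing ligand charges against the −4 overall charge gives an oxidation state of +2 for iron.
Group 8 minus oxidation state 2 gives a d⁶ configuration.
The spin state decides the count: Iodide is a weak-field ligand for a first-row metal, so the complex is high-spin.
An octahedral high-spin d⁶ ion is t₂g⁴e_g², giving 4 unpaired electrons.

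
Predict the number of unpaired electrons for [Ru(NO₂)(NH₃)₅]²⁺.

Summing ligand charges against the +2 overall charge gives an oxidation state of +3 for ruthenium.
Ruthenium is a group-8 element; Ru(III) is therefore d⁵.
The spin state decides the count: a 4d ion has a large Δₒ and is invariably low-spin.
An octahedral low-spin d⁵ ion is t₂g⁵e_g⁰, giving 1 unpaired electron.

1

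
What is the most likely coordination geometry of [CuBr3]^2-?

trigonal planar

Ligand charges: each bromide is −1. With an overall charge of −2 the copper centre must be in the +1 oxidation state.
Cu sits in group 11, so the d-electron count is 11 − 1 = 10.
With 3 monodentate ligands the coordination number is 3.
Three ligands around a d¹⁰ centre minimise repulsion in a trigonal-planar arrangement.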